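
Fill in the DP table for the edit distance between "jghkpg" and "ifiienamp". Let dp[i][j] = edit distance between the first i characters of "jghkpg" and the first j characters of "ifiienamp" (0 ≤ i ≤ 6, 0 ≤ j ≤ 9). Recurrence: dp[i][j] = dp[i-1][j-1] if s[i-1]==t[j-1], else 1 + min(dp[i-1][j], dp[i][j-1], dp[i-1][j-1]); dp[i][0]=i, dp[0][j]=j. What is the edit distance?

   ''  i  f  i  i  e  n  a  m  p
''  0  1  2  3  4  5  6  7  8  9
 j  1  1  2  3  4  5  6  7  8  9
 g  2  2  2  3  4  5  6  7  8  9
 h  3  3  3  3  4  5  6  7  8  9
 k  4  4  4  4  4  5  6  7  8  9
 p  5  5  5  5  5  5  6  7  8  8
 g  6  6  6  6  6  6  6  7  8  9

9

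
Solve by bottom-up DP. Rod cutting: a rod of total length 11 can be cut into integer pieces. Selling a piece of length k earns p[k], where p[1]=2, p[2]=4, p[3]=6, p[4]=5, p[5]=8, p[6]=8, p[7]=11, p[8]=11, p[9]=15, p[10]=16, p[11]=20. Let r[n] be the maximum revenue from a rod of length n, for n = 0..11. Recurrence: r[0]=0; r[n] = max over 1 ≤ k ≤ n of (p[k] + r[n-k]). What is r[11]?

   n    0    1    2    3    4    5    6    7    8    9   10   11
r[n]    0    2    4    6    8   10   12   14   16   18   20   22

22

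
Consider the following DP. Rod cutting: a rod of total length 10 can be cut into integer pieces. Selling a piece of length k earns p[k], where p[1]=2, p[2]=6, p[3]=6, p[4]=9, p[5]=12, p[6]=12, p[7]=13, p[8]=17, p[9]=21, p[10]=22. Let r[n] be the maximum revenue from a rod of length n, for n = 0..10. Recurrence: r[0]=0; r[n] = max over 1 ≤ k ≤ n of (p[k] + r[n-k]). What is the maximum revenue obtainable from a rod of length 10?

30

   n    0    1    2    3    4    5    6    7    8    9   10
r[n]    0    2    6    8   12   14   18   20   24   26   30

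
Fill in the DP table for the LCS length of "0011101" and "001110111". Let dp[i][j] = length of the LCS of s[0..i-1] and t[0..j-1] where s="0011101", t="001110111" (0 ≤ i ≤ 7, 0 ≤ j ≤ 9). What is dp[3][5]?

   ''  0  0  1  1  1  0  1  1  1
''  0  0  0  0  0  0  0  0  0  0
 0  0  1  1  1  1  1  1  1  1  1
 0  0  1  2  2  2  2  2  2  2  2
 1  0  1  2  3  3  3  3  3  3  3
 1  0  1  2  3  4  4  4  4  4  4
 1  0  1  2  3  4  5  5  5  5  5
 0  0  1  2  3  4  5  6  6  6  6
 1  0  1  2  3  4  5  6  7  7  7

3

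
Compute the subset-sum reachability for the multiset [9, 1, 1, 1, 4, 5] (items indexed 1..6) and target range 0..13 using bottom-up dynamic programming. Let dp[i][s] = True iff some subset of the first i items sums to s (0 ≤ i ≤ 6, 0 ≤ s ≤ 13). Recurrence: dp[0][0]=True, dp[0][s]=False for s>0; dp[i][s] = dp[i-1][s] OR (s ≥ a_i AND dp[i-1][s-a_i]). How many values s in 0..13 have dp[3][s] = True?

i\s   0   1   2   3   4   5   6   7   8   9  10  11  12  13
  0   T   F   F   F   F   F   F   F   F   F   F   F   F   F
  1   T   F   F   F   F   F   F   F   F   T   F   F   F   F
  2   T   T   F   F   F   F   F   F   F   T   T   F   F   F
  3   T   T   T   F   F   F   F   F   F   T   T   T   F   F
  4   T   T   T   T   F   F   F   F   F   T   T   T   T   F
  5   T   T   T   T   T   T   T   T   F   T   T   T   T   T
  6   T   T   T   T   T   T   T   T   T   T   T   T   T   T

6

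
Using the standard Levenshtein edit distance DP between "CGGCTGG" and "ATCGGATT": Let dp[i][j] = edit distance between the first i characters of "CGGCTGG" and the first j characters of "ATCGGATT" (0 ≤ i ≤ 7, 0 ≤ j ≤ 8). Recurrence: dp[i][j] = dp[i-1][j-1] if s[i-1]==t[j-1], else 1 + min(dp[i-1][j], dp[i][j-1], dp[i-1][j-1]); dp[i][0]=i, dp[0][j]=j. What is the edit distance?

   ''  A  T  C  G  G  A  T  T
''  0  1  2  3  4  5  6  7  8
 C  1  1  2  2  3  4  5  6  7
 G  2  2  2  3  2  3  4  5  6
 G  3  3  3  3  3  2  3  4  5
 C  4  4  4  3  4  3  3  4  5
 T  5  5  4  4  4  4  4  3  4
 G  6  6  5  5  4  4  5  4  4
 G  7  7  6  6  5  4  5  5  5

5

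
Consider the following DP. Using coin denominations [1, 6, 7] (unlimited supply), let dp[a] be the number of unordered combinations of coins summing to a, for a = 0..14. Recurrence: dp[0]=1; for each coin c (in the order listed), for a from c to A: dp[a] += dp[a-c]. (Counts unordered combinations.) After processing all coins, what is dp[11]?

after  coin     0     1     2     3     4     5     6     7     8     9    10    11    12    13    14
          1     1     1     1     1     1     1     1     1     1     1     1     1     1     1     1
          6     1     1     1     1     1     1     2     2     2     2     2     2     3     3     3
          7     1     1     1     1     1     1     2     3     3     3     3     3     4     5     6

3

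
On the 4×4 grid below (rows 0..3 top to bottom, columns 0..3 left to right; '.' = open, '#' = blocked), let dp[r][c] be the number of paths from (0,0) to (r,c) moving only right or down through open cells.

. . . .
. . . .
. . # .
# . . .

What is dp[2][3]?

4

r\c   0   1   2   3
  0   1   1   1   1
  1   1   2   3   4
  2   1   3   0   4
  3   0   3   3   7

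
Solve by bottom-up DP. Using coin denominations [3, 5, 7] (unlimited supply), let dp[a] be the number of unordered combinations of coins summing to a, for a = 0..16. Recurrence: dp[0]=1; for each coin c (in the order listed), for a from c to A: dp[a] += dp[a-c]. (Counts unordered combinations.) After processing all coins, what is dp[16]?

2

after  coin     0     1     2     3     4     5     6     7     8     9    10    11    12    13    14    15    16
          3     1     0     0     1     0     0     1     0     0     1     0     0     1     0     0     1     0
          5     1     0     0     1     0     1     1     0     1     1     1     1     1     1     1     2     1
          7     1     0     0     1     0     1     1     1     1     1     2     1     2     2     2     3     2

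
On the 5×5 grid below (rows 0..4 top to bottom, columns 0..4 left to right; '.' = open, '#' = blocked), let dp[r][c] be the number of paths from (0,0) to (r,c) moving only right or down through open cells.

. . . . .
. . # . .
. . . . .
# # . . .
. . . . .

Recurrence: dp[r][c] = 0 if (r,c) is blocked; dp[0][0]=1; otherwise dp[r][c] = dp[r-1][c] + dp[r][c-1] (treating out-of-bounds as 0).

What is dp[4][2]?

3

r\c   0   1   2   3   4
  0   1   1   1   1   1
  1   1   2   0   1   2
  2   1   3   3   4   6
  3   0   0   3   7  13
  4   0   0   3  10  23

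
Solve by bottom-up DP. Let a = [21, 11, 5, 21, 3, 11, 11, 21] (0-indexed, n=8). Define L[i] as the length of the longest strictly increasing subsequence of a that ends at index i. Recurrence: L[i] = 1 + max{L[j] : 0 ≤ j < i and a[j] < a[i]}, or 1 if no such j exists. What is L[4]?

   i    0    1    2    3    4    5    6    7
a[i]   21   11    5   21    3   11   11   21
L[i]    1    1    1    2    1    2    2    3

1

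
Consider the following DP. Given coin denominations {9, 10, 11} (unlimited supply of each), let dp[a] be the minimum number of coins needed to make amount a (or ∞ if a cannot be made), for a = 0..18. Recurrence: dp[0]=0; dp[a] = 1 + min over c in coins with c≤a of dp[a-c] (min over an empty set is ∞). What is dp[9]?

 a  0  1  2  3  4  5  6  7  8  9 10 11 12 13 14 15 16 17 18
dp  0  -  -  -  -  -  -  -  -  1  1  1  -  -  -  -  -  -  2
(- denotes ∞ / unreachable)

1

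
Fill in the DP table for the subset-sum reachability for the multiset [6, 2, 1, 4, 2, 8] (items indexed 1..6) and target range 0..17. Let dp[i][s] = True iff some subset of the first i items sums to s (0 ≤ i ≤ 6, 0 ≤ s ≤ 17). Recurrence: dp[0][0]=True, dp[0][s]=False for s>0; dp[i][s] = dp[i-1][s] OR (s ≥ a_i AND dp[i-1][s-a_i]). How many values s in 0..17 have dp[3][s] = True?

i\s   0   1   2   3   4   5   6   7   8   9  10  11  12  13  14  15  16  17
  0   T   F   F   F   F   F   F   F   F   F   F   F   F   F   F   F   F   F
  1   T   F   F   F   F   F   T   F   F   F   F   F   F   F   F   F   F   F
  2   T   F   T   F   F   F   T   F   T   F   F   F   F   F   F   F   F   F
  3   T   T   T   T   F   F   T   T   T   T   F   F   F   F   F   F   F   F
  4   T   T   T   T   T   T   T   T   T   T   T   T   T   T   F   F   F   F
  5   T   T   T   T   T   T   T   T   T   T   T   T   T   T   T   T   F   F
  6   T   T   T   T   T   T   T   T   T   T   T   T   T   T   T   T   T   T

8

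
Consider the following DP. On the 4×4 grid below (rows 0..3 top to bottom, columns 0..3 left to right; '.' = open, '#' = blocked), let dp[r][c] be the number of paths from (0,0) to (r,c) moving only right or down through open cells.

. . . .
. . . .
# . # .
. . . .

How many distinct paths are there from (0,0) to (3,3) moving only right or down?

6

r\c   0   1   2   3
  0   1   1   1   1
  1   1   2   3   4
  2   0   2   0   4
  3   0   2   2   6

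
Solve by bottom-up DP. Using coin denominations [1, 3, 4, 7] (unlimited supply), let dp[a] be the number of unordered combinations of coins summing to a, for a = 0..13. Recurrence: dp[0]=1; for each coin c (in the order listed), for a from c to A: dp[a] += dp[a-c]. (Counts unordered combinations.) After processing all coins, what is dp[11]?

12

after  coin     0     1     2     3     4     5     6     7     8     9    10    11    12    13
          1     1     1     1     1     1     1     1     1     1     1     1     1     1     1
          3     1     1     1     2     2     2     3     3     3     4     4     4     5     5
          4     1     1     1     2     3     3     4     5     6     7     8     9    11    12
          7     1     1     1     2     3     3     4     6     7     8    10    12    14    16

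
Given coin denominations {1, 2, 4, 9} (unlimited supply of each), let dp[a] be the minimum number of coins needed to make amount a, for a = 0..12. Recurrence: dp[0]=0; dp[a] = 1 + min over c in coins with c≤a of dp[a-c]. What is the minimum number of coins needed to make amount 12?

 a  0  1  2  3  4  5  6  7  8  9 10 11 12
dp  0  1  1  2  1  2  2  3  2  1  2  2  3

3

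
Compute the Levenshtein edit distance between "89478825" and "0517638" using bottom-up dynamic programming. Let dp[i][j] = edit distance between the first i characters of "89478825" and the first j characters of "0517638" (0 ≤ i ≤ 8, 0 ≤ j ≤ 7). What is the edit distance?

7

   ''  0  5  1  7  6  3  8
''  0  1  2  3  4  5  6  7
 8  1  1  2  3  4  5  6  6
 9  2  2  2  3  4  5  6  7
 4  3  3  3  3  4  5  6  7
 7  4  4  4  4  3  4  5  6
 8  5  5  5  5  4  4  5  5
 8  6  6  6  6  5  5  5  5
 2  7  7  7  7  6  6  6  6
 5  8  8  7  8  7  7  7  7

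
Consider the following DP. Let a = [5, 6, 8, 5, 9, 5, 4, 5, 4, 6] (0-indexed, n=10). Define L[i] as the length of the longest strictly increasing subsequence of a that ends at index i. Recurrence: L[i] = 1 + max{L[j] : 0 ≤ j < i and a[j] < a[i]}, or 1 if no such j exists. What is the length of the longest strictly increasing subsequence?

   i    0    1    2    3    4    5    6    7    8    9
a[i]    5    6    8    5    9    5    4    5    4    6
L[i]    1    2    3    1    4    1    1    2    1    3

4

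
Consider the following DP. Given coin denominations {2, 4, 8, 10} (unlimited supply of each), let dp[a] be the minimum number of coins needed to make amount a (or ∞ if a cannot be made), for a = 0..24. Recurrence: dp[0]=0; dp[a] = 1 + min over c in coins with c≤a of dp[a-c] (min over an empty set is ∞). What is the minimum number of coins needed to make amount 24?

 a  0  1  2  3  4  5  6  7  8  9 10 11 12 13 14 15 16 17 18 19 20 21 22 23 24
dp  0  -  1  -  1  -  2  -  1  -  1  -  2  -  2  -  2  -  2  -  2  -  3  -  3
(- denotes ∞ / unreachable)

3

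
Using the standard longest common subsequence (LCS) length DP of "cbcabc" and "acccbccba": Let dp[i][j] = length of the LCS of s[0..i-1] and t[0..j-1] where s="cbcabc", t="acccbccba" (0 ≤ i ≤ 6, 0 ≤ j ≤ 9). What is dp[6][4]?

   ''  a  c  c  c  b  c  c  b  a
''  0  0  0  0  0  0  0  0  0  0
 c  0  0  1  1  1  1  1  1  1  1
 b  0  0  1  1  1  2  2  2  2  2
 c  0  0  1  2  2  2  3  3  3  3
 a  0  1  1  2  2  2  3  3  3  4
 b  0  1  1  2  2  3  3  3  4  4
 c  0  1  2  2  3  3  4  4  4  4

3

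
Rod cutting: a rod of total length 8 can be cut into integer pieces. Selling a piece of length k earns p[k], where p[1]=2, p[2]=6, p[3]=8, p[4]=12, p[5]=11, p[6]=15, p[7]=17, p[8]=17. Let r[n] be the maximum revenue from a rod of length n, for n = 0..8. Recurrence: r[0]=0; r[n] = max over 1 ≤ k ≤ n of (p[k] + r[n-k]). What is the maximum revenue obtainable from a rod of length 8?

24

   n    0    1    2    3    4    5    6    7    8
r[n]    0    2    6    8   12   14   18   20   24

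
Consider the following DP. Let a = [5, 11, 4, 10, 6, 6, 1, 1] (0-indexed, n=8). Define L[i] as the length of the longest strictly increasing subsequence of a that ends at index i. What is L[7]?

   i    0    1    2    3    4    5    6    7
a[i]    5   11    4   10    6    6    1    1
L[i]    1    2    1    2    2    2    1    1

1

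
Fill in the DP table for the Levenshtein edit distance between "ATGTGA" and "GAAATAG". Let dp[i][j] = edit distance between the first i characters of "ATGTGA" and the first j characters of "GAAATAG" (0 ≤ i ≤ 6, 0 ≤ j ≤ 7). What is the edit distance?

5

   ''  G  A  A  A  T  A  G
''  0  1  2  3  4  5  6  7
 A  1  1  1  2  3  4  5  6
 T  2  2  2  2  3  3  4  5
 G  3  2  3  3  3  4  4  4
 T  4  3  3  4  4  3  4  5
 G  5  4  4  4  5  4  4  4
 A  6  5  4  4  4  5  4  5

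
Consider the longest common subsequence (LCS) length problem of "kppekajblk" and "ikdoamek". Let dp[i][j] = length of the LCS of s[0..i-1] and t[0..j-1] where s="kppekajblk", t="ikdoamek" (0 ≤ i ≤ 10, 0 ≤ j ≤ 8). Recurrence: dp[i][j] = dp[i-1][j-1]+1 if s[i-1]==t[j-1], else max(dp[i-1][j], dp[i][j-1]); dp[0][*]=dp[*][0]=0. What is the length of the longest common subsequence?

3

   ''  i  k  d  o  a  m  e  k
''  0  0  0  0  0  0  0  0  0
 k  0  0  1  1  1  1  1  1  1
 p  0  0  1  1  1  1  1  1  1
 p  0  0  1  1  1  1  1  1  1
 e  0  0  1  1  1  1  1  2  2
 k  0  0  1  1  1  1  1  2  3
 a  0  0  1  1  1  2  2  2  3
 j  0  0  1  1  1  2  2  2  3
 b  0  0  1  1  1  2  2  2  3
 l  0  0  1  1  1  2  2  2  3
 k  0  0  1  1  1  2  2  2  3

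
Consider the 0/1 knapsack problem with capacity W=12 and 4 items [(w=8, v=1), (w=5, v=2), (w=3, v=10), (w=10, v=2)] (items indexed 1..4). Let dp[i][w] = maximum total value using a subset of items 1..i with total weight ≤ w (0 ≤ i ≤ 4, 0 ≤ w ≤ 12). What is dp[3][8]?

i\w   0   1   2   3   4   5   6   7   8   9  10  11  12
  0   0   0   0   0   0   0   0   0   0   0   0   0   0
  1   0   0   0   0   0   0   0   0   1   1   1   1   1
  2   0   0   0   0   0   2   2   2   2   2   2   2   2
  3   0   0   0  10  10  10  10  10  12  12  12  12  12
  4   0   0   0  10  10  10  10  10  12  12  12  12  12

12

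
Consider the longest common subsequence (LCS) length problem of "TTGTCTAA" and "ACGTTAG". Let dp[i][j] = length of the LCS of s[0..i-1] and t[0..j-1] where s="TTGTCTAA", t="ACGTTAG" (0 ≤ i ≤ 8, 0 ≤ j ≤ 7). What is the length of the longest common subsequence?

   ''  A  C  G  T  T  A  G
''  0  0  0  0  0  0  0  0
 T  0  0  0  0  1  1  1  1
 T  0  0  0  0  1  2  2  2
 G  0  0  0  1  1  2  2  3
 T  0  0  0  1  2  2  2  3
 C  0  0  1  1  2  2  2  3
 T  0  0  1  1  2  3  3  3
 A  0  1  1  1  2  3  4  4
 A  0  1  1  1  2  3  4  4

4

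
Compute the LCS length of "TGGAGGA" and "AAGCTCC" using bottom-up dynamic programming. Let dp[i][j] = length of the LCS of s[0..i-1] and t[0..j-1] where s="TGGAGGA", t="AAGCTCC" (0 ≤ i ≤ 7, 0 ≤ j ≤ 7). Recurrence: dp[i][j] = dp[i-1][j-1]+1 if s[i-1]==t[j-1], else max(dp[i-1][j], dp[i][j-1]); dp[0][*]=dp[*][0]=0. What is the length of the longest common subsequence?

2

   ''  A  A  G  C  T  C  C
''  0  0  0  0  0  0  0  0
 T  0  0  0  0  0  1  1  1
 G  0  0  0  1  1  1  1  1
 G  0  0  0  1  1  1  1  1
 A  0  1  1  1  1  1  1  1
 G  0  1  1  2  2  2  2  2
 G  0  1  1  2  2  2  2  2
 A  0  1  2  2  2  2  2  2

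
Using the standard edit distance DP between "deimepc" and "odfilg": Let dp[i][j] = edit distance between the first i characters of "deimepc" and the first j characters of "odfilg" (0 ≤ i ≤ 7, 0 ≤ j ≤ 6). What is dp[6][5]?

   ''  o  d  f  i  l  g
''  0  1  2  3  4  5  6
 d  1  1  1  2  3  4  5
 e  2  2  2  2  3  4  5
 i  3  3  3  3  2  3  4
 m  4  4  4  4  3  3  4
 e  5  5  5  5  4  4  4
 p  6  6  6  6  5  5  5
 c  7  7  7  7  6  6  6

5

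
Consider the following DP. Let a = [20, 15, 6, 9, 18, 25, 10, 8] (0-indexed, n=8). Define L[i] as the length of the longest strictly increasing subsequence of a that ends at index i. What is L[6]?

3

   i    0    1    2    3    4    5    6    7
a[i]   20   15    6    9   18   25   10    8
L[i]    1    1    1    2    3    4    3    2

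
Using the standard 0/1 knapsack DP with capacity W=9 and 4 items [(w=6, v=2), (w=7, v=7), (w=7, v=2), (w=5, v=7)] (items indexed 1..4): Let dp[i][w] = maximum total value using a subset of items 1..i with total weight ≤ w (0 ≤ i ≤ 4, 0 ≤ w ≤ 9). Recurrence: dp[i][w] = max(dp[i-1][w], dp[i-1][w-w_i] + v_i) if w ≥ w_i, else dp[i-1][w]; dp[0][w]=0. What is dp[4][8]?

i\w   0   1   2   3   4   5   6   7   8   9
  0   0   0   0   0   0   0   0   0   0   0
  1   0   0   0   0   0   0   2   2   2   2
  2   0   0   0   0   0   0   2   7   7   7
  3   0   0   0   0   0   0   2   7   7   7
  4   0   0   0   0   0   7   7   7   7   7

7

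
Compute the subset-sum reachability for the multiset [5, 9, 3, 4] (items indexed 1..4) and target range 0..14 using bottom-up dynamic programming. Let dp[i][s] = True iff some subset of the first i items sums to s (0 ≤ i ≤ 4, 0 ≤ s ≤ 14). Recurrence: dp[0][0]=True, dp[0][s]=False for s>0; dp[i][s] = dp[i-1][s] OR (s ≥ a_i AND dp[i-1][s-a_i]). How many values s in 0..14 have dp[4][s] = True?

10

i\s   0   1   2   3   4   5   6   7   8   9  10  11  12  13  14
  0   T   F   F   F   F   F   F   F   F   F   F   F   F   F   F
  1   T   F   F   F   F   T   F   F   F   F   F   F   F   F   F
  2   T   F   F   F   F   T   F   F   F   T   F   F   F   F   T
  3   T   F   F   T   F   T   F   F   T   T   F   F   T   F   T
  4   T   F   F   T   T   T   F   T   T   T   F   F   T   T   T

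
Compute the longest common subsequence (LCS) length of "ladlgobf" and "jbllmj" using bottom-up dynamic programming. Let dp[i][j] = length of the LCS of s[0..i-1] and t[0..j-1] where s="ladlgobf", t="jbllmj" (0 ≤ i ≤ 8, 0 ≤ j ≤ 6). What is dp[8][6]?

2

   ''  j  b  l  l  m  j
''  0  0  0  0  0  0  0
 l  0  0  0  1  1  1  1
 a  0  0  0  1  1  1  1
 d  0  0  0  1  1  1  1
 l  0  0  0  1  2  2  2
 g  0  0  0  1  2  2  2
 o  0  0  0  1  2  2  2
 b  0  0  1  1  2  2  2
 f  0  0  1  1  2  2  2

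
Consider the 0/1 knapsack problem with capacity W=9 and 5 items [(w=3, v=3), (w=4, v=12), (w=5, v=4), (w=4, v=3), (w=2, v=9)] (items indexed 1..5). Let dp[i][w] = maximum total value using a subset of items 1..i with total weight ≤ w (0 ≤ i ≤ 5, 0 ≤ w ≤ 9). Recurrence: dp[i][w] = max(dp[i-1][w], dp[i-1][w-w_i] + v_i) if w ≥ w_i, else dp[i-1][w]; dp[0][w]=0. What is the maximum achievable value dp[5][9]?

24

i\w   0   1   2   3   4   5   6   7   8   9
  0   0   0   0   0   0   0   0   0   0   0
  1   0   0   0   3   3   3   3   3   3   3
  2   0   0   0   3  12  12  12  15  15  15
  3   0   0   0   3  12  12  12  15  15  16
  4   0   0   0   3  12  12  12  15  15  16
  5   0   0   9   9  12  12  21  21  21  24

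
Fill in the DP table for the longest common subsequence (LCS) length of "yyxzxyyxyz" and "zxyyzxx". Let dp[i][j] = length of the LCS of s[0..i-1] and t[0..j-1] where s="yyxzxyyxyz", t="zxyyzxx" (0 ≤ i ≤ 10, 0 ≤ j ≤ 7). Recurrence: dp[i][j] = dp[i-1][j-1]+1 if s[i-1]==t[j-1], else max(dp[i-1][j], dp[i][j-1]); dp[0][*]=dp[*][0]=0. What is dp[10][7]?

   ''  z  x  y  y  z  x  x
''  0  0  0  0  0  0  0  0
 y  0  0  0  1  1  1  1  1
 y  0  0  0  1  2  2  2  2
 x  0  0  1  1  2  2  3  3
 z  0  1  1  1  2  3  3  3
 x  0  1  2  2  2  3  4  4
 y  0  1  2  3  3  3  4  4
 y  0  1  2  3  4  4  4  4
 x  0  1  2  3  4  4  5  5
 y  0  1  2  3  4  4  5  5
 z  0  1  2  3  4  5  5  5

5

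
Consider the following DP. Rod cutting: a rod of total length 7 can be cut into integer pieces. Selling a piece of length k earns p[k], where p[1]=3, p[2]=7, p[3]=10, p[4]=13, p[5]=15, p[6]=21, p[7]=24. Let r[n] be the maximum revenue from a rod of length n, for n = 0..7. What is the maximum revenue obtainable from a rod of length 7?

   n    0    1    2    3    4    5    6    7
r[n]    0    3    7   10   14   17   21   24

24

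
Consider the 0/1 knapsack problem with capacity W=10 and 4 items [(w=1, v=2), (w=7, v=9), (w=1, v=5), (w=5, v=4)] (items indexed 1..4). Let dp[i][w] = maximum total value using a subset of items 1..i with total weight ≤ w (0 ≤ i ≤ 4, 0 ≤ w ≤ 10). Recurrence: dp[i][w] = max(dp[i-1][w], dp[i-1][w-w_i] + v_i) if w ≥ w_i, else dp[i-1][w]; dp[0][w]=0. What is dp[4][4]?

7

i\w   0   1   2   3   4   5   6   7   8   9  10
  0   0   0   0   0   0   0   0   0   0   0   0
  1   0   2   2   2   2   2   2   2   2   2   2
  2   0   2   2   2   2   2   2   9  11  11  11
  3   0   5   7   7   7   7   7   9  14  16  16
  4   0   5   7   7   7   7   9  11  14  16  16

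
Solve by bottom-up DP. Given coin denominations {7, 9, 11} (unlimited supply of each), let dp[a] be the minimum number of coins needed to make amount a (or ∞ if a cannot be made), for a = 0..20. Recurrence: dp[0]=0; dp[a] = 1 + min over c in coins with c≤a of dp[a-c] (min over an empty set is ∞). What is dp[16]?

 a  0  1  2  3  4  5  6  7  8  9 10 11 12 13 14 15 16 17 18 19 20
dp  0  -  -  -  -  -  -  1  -  1  -  1  -  -  2  -  2  -  2  -  2
(- denotes ∞ / unreachable)

2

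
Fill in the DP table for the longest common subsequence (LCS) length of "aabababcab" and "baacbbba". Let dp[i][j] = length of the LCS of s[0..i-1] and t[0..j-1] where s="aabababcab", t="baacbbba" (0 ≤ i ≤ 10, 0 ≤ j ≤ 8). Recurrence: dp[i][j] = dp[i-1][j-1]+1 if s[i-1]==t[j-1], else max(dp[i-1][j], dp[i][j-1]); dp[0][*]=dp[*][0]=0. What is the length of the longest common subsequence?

   ''  b  a  a  c  b  b  b  a
''  0  0  0  0  0  0  0  0  0
 a  0  0  1  1  1  1  1  1  1
 a  0  0  1  2  2  2  2  2  2
 b  0  1  1  2  2  3  3  3  3
 a  0  1  2  2  2  3  3  3  4
 b  0  1  2  2  2  3  4  4  4
 a  0  1  2  3  3  3  4  4  5
 b  0  1  2  3  3  4  4  5  5
 c  0  1  2  3  4  4  4  5  5
 a  0  1  2  3  4  4  4  5  6
 b  0  1  2  3  4  5  5  5  6

6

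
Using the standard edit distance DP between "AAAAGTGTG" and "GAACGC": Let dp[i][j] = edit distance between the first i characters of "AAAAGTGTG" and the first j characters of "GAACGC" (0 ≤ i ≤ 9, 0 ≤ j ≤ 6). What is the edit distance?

   ''  G  A  A  C  G  C
''  0  1  2  3  4  5  6
 A  1  1  1  2  3  4  5
 A  2  2  1  1  2  3  4
 A  3  3  2  1  2  3  4
 A  4  4  3  2  2  3  4
 G  5  4  4  3  3  2  3
 T  6  5  5  4  4  3  3
 G  7  6  6  5  5  4  4
 T  8  7  7  6  6  5  5
 G  9  8  8  7  7  6  6

6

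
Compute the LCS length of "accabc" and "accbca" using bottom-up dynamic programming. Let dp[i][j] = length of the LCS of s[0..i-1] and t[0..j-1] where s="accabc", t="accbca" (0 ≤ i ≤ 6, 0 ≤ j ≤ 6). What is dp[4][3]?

3

   ''  a  c  c  b  c  a
''  0  0  0  0  0  0  0
 a  0  1  1  1  1  1  1
 c  0  1  2  2  2  2  2
 c  0  1  2  3  3  3  3
 a  0  1  2  3  3  3  4
 b  0  1  2  3  4  4  4
 c  0  1  2  3  4  5  5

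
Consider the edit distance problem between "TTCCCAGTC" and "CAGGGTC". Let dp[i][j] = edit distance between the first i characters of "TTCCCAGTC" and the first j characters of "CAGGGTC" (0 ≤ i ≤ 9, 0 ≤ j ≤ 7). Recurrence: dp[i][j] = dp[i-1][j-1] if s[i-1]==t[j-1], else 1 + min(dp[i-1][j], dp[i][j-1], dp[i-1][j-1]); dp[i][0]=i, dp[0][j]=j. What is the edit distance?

5

   ''  C  A  G  G  G  T  C
''  0  1  2  3  4  5  6  7
 T  1  1  2  3  4  5  5  6
 T  2  2  2  3  4  5  5  6
 C  3  2  3  3  4  5  6  5
 C  4  3  3  4  4  5  6  6
 C  5  4  4  4  5  5  6  6
 A  6  5  4  5  5  6  6  7
 G  7  6  5  4  5  5  6  7
 T  8  7  6  5  5  6  5  6
 C  9  8  7  6  6  6  6  5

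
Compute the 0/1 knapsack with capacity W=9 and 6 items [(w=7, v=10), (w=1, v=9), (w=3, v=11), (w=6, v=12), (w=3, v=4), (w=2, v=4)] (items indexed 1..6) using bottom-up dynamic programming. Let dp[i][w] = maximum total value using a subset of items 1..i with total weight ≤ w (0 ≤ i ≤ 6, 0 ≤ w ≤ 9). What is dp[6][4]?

i\w   0   1   2   3   4   5   6   7   8   9
  0   0   0   0   0   0   0   0   0   0   0
  1   0   0   0   0   0   0   0  10  10  10
  2   0   9   9   9   9   9   9  10  19  19
  3   0   9   9  11  20  20  20  20  20  20
  4   0   9   9  11  20  20  20  21  21  23
  5   0   9   9  11  20  20  20  24  24  24
  6   0   9   9  13  20  20  24  24  24  28

20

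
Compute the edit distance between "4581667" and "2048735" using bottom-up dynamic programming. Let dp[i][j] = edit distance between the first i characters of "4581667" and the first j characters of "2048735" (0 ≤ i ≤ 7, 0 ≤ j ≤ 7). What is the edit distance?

7

   ''  2  0  4  8  7  3  5
''  0  1  2  3  4  5  6  7
 4  1  1  2  2  3  4  5  6
 5  2  2  2  3  3  4  5  5
 8  3  3  3  3  3  4  5  6
 1  4  4  4  4  4  4  5  6
 6  5  5  5  5  5  5  5  6
 6  6  6  6  6  6  6  6  6
 7  7  7  7  7  7  6  7  7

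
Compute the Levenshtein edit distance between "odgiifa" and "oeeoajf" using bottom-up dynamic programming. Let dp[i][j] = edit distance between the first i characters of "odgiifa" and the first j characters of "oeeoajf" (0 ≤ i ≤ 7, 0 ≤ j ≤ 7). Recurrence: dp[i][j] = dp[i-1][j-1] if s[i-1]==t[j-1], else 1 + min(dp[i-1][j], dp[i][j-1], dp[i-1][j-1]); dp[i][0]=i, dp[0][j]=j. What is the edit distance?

   ''  o  e  e  o  a  j  f
''  0  1  2  3  4  5  6  7
 o  1  0  1  2  3  4  5  6
 d  2  1  1  2  3  4  5  6
 g  3  2  2  2  3  4  5  6
 i  4  3  3  3  3  4  5  6
 i  5  4  4  4  4  4  5  6
 f  6  5  5  5  5  5  5  5
 a  7  6  6  6  6  5  6  6

6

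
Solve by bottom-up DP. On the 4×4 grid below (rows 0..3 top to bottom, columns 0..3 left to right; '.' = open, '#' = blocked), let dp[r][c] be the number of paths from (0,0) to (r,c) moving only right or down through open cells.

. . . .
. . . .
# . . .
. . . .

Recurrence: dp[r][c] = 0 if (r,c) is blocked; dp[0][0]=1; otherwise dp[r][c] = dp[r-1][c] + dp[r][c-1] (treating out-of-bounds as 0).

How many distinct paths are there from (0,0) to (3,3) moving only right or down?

16

r\c   0   1   2   3
  0   1   1   1   1
  1   1   2   3   4
  2   0   2   5   9
  3   0   2   7  16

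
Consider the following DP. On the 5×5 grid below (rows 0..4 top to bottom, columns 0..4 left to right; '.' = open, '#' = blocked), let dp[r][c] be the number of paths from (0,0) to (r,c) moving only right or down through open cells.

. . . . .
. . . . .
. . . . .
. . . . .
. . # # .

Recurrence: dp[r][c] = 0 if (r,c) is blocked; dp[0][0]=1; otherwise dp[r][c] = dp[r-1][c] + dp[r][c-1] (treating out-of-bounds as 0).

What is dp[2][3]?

r\c   0   1   2   3   4
  0   1   1   1   1   1
  1   1   2   3   4   5
  2   1   3   6  10  15
  3   1   4  10  20  35
  4   1   5   0   0  35

10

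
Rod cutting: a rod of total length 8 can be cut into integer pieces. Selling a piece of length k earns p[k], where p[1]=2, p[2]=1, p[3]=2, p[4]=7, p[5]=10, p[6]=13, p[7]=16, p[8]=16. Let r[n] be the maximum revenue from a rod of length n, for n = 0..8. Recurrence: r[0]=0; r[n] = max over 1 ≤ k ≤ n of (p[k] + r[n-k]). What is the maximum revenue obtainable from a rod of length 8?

18

   n    0    1    2    3    4    5    6    7    8
r[n]    0    2    4    6    8   10   13   16   18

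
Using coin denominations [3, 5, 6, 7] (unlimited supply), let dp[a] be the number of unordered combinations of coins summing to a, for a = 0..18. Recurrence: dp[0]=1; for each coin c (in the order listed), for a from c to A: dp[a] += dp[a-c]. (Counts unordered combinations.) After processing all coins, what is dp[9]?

2

after  coin     0     1     2     3     4     5     6     7     8     9    10    11    12    13    14    15    16    17    18
          3     1     0     0     1     0     0     1     0     0     1     0     0     1     0     0     1     0     0     1
          5     1     0     0     1     0     1     1     0     1     1     1     1     1     1     1     2     1     1     2
          6     1     0     0     1     0     1     2     0     1     2     1     2     3     1     2     4     2     3     5
          7     1     0     0     1     0     1     2     1     1     2     2     2     4     3     3     5     4     5     7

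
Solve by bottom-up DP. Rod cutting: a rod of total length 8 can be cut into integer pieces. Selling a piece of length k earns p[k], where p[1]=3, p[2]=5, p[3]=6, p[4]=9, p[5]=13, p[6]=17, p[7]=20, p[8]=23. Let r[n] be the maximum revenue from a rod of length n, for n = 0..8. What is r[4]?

12

   n    0    1    2    3    4    5    6    7    8
r[n]    0    3    6    9   12   15   18   21   24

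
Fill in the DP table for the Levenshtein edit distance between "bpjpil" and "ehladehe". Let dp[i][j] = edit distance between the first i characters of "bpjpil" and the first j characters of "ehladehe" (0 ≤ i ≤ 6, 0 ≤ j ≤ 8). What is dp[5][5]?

5

   ''  e  h  l  a  d  e  h  e
''  0  1  2  3  4  5  6  7  8
 b  1  1  2  3  4  5  6  7  8
 p  2  2  2  3  4  5  6  7  8
 j  3  3  3  3  4  5  6  7  8
 p  4  4  4  4  4  5  6  7  8
 i  5  5  5  5  5  5  6  7  8
 l  6  6  6  5  6  6  6  7  8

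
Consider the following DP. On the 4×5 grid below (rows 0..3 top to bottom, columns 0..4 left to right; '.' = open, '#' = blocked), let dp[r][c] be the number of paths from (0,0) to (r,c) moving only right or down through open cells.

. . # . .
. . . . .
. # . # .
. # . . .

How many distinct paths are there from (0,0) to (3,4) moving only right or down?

4

r\c   0   1   2   3   4
  0   1   1   0   0   0
  1   1   2   2   2   2
  2   1   0   2   0   2
  3   1   0   2   2   4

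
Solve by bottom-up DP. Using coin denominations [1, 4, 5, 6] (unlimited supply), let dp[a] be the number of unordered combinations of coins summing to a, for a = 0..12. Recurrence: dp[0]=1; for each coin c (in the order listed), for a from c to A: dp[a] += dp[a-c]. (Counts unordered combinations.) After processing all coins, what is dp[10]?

8

after  coin     0     1     2     3     4     5     6     7     8     9    10    11    12
          1     1     1     1     1     1     1     1     1     1     1     1     1     1
          4     1     1     1     1     2     2     2     2     3     3     3     3     4
          5     1     1     1     1     2     3     3     3     4     5     6     6     7
          6     1     1     1     1     2     3     4     4     5     6     8     9    11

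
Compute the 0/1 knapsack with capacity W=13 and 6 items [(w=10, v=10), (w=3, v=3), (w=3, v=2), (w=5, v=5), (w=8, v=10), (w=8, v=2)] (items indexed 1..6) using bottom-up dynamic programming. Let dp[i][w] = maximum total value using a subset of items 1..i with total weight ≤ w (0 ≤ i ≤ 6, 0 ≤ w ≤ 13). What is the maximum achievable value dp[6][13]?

15

i\w   0   1   2   3   4   5   6   7   8   9  10  11  12  13
  0   0   0   0   0   0   0   0   0   0   0   0   0   0   0
  1   0   0   0   0   0   0   0   0   0   0  10  10  10  10
  2   0   0   0   3   3   3   3   3   3   3  10  10  10  13
  3   0   0   0   3   3   3   5   5   5   5  10  10  10  13
  4   0   0   0   3   3   5   5   5   8   8  10  10  10  13
  5   0   0   0   3   3   5   5   5  10  10  10  13  13  15
  6   0   0   0   3   3   5   5   5  10  10  10  13  13  15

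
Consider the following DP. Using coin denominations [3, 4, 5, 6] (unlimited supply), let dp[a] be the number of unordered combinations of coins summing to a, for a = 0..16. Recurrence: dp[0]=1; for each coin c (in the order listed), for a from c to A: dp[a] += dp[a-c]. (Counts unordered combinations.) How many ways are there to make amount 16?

7

after  coin     0     1     2     3     4     5     6     7     8     9    10    11    12    13    14    15    16
          3     1     0     0     1     0     0     1     0     0     1     0     0     1     0     0     1     0
          4     1     0     0     1     1     0     1     1     1     1     1     1     2     1     1     2     2
          5     1     0     0     1     1     1     1     1     2     2     2     2     3     3     3     4     4
          6     1     0     0     1     1     1     2     1     2     3     3     3     5     4     5     7     7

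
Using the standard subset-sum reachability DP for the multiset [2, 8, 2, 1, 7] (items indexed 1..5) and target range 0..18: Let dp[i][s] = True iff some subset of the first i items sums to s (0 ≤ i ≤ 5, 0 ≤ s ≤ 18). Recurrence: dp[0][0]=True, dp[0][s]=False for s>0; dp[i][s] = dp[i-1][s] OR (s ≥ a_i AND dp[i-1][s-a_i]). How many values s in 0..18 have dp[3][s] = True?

6

i\s   0   1   2   3   4   5   6   7   8   9  10  11  12  13  14  15  16  17  18
  0   T   F   F   F   F   F   F   F   F   F   F   F   F   F   F   F   F   F   F
  1   T   F   T   F   F   F   F   F   F   F   F   F   F   F   F   F   F   F   F
  2   T   F   T   F   F   F   F   F   T   F   T   F   F   F   F   F   F   F   F
  3   T   F   T   F   T   F   F   F   T   F   T   F   T   F   F   F   F   F   F
  4   T   T   T   T   T   T   F   F   T   T   T   T   T   T   F   F   F   F   F
  5   T   T   T   T   T   T   F   T   T   T   T   T   T   T   F   T   T   T   T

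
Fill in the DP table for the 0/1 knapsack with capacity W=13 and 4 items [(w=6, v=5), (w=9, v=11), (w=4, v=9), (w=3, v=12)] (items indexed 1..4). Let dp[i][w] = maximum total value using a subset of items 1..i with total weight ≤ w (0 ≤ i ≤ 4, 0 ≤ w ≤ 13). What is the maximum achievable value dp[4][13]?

i\w   0   1   2   3   4   5   6   7   8   9  10  11  12  13
  0   0   0   0   0   0   0   0   0   0   0   0   0   0   0
  1   0   0   0   0   0   0   5   5   5   5   5   5   5   5
  2   0   0   0   0   0   0   5   5   5  11  11  11  11  11
  3   0   0   0   0   9   9   9   9   9  11  14  14  14  20
  4   0   0   0  12  12  12  12  21  21  21  21  21  23  26

26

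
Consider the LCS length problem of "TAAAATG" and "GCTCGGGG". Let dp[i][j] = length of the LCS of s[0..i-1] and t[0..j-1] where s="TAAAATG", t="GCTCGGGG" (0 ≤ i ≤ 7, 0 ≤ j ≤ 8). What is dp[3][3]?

1

   ''  G  C  T  C  G  G  G  G
''  0  0  0  0  0  0  0  0  0
 T  0  0  0  1  1  1  1  1  1
 A  0  0  0  1  1  1  1  1  1
 A  0  0  0  1  1  1  1  1  1
 A  0  0  0  1  1  1  1  1  1
 A  0  0  0  1  1  1  1  1  1
 T  0  0  0  1  1  1  1  1  1
 G  0  1  1  1  1  2  2  2  2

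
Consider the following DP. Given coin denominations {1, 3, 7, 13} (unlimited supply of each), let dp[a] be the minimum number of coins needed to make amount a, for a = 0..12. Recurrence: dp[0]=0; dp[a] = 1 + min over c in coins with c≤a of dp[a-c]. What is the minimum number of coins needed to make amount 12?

4

 a  0  1  2  3  4  5  6  7  8  9 10 11 12
dp  0  1  2  1  2  3  2  1  2  3  2  3  4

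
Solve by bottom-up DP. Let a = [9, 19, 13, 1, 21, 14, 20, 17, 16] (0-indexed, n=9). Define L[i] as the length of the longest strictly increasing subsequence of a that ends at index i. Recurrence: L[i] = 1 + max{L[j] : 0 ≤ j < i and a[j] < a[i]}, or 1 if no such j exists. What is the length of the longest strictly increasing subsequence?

4

   i    0    1    2    3    4    5    6    7    8
a[i]    9   19   13    1   21   14   20   17   16
L[i]    1    2    2    1    3    3    4    4    4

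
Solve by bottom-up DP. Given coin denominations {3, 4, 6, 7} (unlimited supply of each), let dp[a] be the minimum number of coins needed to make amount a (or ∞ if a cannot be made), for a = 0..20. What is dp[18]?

3

 a  0  1  2  3  4  5  6  7  8  9 10 11 12 13 14 15 16 17 18 19 20
dp  0  -  -  1  1  -  1  1  2  2  2  2  2  2  2  3  3  3  3  3  3
(- denotes ∞ / unreachable)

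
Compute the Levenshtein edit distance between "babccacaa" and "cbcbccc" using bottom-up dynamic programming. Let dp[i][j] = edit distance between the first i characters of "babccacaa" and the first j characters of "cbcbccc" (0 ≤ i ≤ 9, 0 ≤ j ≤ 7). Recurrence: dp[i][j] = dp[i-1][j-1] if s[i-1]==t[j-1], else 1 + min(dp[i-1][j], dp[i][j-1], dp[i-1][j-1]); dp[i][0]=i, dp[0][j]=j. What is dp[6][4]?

   ''  c  b  c  b  c  c  c
''  0  1  2  3  4  5  6  7
 b  1  1  1  2  3  4  5  6
 a  2  2  2  2  3  4  5  6
 b  3  3  2  3  2  3  4  5
 c  4  3  3  2  3  2  3  4
 c  5  4  4  3  3  3  2  3
 a  6  5  5  4  4  4  3  3
 c  7  6  6  5  5  4  4  3
 a  8  7  7  6  6  5  5  4
 a  9  8  8  7  7  6  6  5

4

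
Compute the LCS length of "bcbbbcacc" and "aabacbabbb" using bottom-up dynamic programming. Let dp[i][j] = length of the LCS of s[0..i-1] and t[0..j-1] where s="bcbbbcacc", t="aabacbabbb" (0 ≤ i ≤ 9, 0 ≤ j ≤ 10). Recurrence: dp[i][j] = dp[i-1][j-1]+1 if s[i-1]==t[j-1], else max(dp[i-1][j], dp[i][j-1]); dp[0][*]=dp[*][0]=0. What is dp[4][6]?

3

   ''  a  a  b  a  c  b  a  b  b  b
''  0  0  0  0  0  0  0  0  0  0  0
 b  0  0  0  1  1  1  1  1  1  1  1
 c  0  0  0  1  1  2  2  2  2  2  2
 b  0  0  0  1  1  2  3  3  3  3  3
 b  0  0  0  1  1  2  3  3  4  4  4
 b  0  0  0  1  1  2  3  3  4  5  5
 c  0  0  0  1  1  2  3  3  4  5  5
 a  0  1  1  1  2  2  3  4  4  5  5
 c  0  1  1  1  2  3  3  4  4  5  5
 c  0  1  1  1  2  3  3  4  4  5  5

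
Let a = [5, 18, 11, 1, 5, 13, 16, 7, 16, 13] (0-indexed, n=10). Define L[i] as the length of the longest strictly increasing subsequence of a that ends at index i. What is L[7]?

   i    0    1    2    3    4    5    6    7    8    9
a[i]    5   18   11    1    5   13   16    7   16   13
L[i]    1    2    2    1    2    3    4    3    4    4

3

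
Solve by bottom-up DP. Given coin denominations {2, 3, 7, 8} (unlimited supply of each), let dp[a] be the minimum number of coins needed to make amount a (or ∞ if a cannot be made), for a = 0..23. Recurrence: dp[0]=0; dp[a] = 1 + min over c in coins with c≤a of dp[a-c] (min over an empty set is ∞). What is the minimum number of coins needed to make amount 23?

 a  0  1  2  3  4  5  6  7  8  9 10 11 12 13 14 15 16 17 18 19 20 21 22 23
dp  0  -  1  1  2  2  2  1  1  2  2  2  3  3  2  2  2  3  3  3  4  3  3  3
(- denotes ∞ / unreachable)

3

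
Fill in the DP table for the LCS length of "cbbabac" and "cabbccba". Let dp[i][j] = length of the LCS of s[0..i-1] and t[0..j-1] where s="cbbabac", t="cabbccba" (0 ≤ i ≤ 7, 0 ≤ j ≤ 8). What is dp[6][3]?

   ''  c  a  b  b  c  c  b  a
''  0  0  0  0  0  0  0  0  0
 c  0  1  1  1  1  1  1  1  1
 b  0  1  1  2  2  2  2  2  2
 b  0  1  1  2  3  3  3  3  3
 a  0  1  2  2  3  3  3  3  4
 b  0  1  2  3  3  3  3  4  4
 a  0  1  2  3  3  3  3  4  5
 c  0  1  2  3  3  4  4  4  5

3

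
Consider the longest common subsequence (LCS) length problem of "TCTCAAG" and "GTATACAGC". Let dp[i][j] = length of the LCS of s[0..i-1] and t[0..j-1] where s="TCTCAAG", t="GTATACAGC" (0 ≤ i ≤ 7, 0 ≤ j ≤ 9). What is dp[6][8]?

4

   ''  G  T  A  T  A  C  A  G  C
''  0  0  0  0  0  0  0  0  0  0
 T  0  0  1  1  1  1  1  1  1  1
 C  0  0  1  1  1  1  2  2  2  2
 T  0  0  1  1  2  2  2  2  2  2
 C  0  0  1  1  2  2  3  3  3  3
 A  0  0  1  2  2  3  3  4  4  4
 A  0  0  1  2  2  3  3  4  4  4
 G  0  1  1  2  2  3  3  4  5  5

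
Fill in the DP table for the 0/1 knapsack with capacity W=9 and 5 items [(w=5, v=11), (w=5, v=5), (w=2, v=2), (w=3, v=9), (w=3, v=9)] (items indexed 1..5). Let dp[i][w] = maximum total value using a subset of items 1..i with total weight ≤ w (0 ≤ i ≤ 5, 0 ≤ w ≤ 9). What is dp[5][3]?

i\w   0   1   2   3   4   5   6   7   8   9
  0   0   0   0   0   0   0   0   0   0   0
  1   0   0   0   0   0  11  11  11  11  11
  2   0   0   0   0   0  11  11  11  11  11
  3   0   0   2   2   2  11  11  13  13  13
  4   0   0   2   9   9  11  11  13  20  20
  5   0   0   2   9   9  11  18  18  20  20

9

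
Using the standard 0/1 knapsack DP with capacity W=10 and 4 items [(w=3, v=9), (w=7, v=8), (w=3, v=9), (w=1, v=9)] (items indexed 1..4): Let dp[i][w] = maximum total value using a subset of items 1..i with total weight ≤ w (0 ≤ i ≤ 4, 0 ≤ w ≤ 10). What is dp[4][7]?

i\w   0   1   2   3   4   5   6   7   8   9  10
  0   0   0   0   0   0   0   0   0   0   0   0
  1   0   0   0   9   9   9   9   9   9   9   9
  2   0   0   0   9   9   9   9   9   9   9  17
  3   0   0   0   9   9   9  18  18  18  18  18
  4   0   9   9   9  18  18  18  27  27  27  27

27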